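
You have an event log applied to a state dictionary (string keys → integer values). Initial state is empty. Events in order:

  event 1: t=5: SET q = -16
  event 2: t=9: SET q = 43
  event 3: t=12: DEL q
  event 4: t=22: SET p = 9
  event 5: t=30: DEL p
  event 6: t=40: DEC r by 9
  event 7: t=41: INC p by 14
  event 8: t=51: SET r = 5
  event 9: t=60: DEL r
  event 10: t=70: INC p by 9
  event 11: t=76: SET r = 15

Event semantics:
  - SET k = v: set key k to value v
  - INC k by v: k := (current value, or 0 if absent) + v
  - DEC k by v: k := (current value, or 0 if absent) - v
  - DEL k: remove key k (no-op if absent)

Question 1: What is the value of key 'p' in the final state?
Track key 'p' through all 11 events:
  event 1 (t=5: SET q = -16): p unchanged
  event 2 (t=9: SET q = 43): p unchanged
  event 3 (t=12: DEL q): p unchanged
  event 4 (t=22: SET p = 9): p (absent) -> 9
  event 5 (t=30: DEL p): p 9 -> (absent)
  event 6 (t=40: DEC r by 9): p unchanged
  event 7 (t=41: INC p by 14): p (absent) -> 14
  event 8 (t=51: SET r = 5): p unchanged
  event 9 (t=60: DEL r): p unchanged
  event 10 (t=70: INC p by 9): p 14 -> 23
  event 11 (t=76: SET r = 15): p unchanged
Final: p = 23

Answer: 23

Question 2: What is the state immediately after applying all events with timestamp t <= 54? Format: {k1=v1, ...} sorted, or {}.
Answer: {p=14, r=5}

Derivation:
Apply events with t <= 54 (8 events):
  after event 1 (t=5: SET q = -16): {q=-16}
  after event 2 (t=9: SET q = 43): {q=43}
  after event 3 (t=12: DEL q): {}
  after event 4 (t=22: SET p = 9): {p=9}
  after event 5 (t=30: DEL p): {}
  after event 6 (t=40: DEC r by 9): {r=-9}
  after event 7 (t=41: INC p by 14): {p=14, r=-9}
  after event 8 (t=51: SET r = 5): {p=14, r=5}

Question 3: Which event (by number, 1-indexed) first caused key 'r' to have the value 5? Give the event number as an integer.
Looking for first event where r becomes 5:
  event 6: r = -9
  event 7: r = -9
  event 8: r -9 -> 5  <-- first match

Answer: 8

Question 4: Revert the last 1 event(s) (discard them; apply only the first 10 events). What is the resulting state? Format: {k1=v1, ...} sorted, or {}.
Keep first 10 events (discard last 1):
  after event 1 (t=5: SET q = -16): {q=-16}
  after event 2 (t=9: SET q = 43): {q=43}
  after event 3 (t=12: DEL q): {}
  after event 4 (t=22: SET p = 9): {p=9}
  after event 5 (t=30: DEL p): {}
  after event 6 (t=40: DEC r by 9): {r=-9}
  after event 7 (t=41: INC p by 14): {p=14, r=-9}
  after event 8 (t=51: SET r = 5): {p=14, r=5}
  after event 9 (t=60: DEL r): {p=14}
  after event 10 (t=70: INC p by 9): {p=23}

Answer: {p=23}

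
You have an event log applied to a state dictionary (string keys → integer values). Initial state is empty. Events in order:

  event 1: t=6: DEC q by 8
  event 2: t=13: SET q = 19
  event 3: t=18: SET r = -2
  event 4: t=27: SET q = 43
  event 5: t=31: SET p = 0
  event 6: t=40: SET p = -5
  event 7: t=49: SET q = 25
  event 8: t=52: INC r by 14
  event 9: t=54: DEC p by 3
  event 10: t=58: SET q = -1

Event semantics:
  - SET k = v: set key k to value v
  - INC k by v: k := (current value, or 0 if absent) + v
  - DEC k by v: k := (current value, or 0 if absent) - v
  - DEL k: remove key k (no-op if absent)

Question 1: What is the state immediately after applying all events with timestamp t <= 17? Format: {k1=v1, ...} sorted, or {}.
Apply events with t <= 17 (2 events):
  after event 1 (t=6: DEC q by 8): {q=-8}
  after event 2 (t=13: SET q = 19): {q=19}

Answer: {q=19}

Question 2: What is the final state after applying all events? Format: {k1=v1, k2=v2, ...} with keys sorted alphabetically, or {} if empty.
Answer: {p=-8, q=-1, r=12}

Derivation:
  after event 1 (t=6: DEC q by 8): {q=-8}
  after event 2 (t=13: SET q = 19): {q=19}
  after event 3 (t=18: SET r = -2): {q=19, r=-2}
  after event 4 (t=27: SET q = 43): {q=43, r=-2}
  after event 5 (t=31: SET p = 0): {p=0, q=43, r=-2}
  after event 6 (t=40: SET p = -5): {p=-5, q=43, r=-2}
  after event 7 (t=49: SET q = 25): {p=-5, q=25, r=-2}
  after event 8 (t=52: INC r by 14): {p=-5, q=25, r=12}
  after event 9 (t=54: DEC p by 3): {p=-8, q=25, r=12}
  after event 10 (t=58: SET q = -1): {p=-8, q=-1, r=12}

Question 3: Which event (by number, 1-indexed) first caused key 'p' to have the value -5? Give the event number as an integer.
Answer: 6

Derivation:
Looking for first event where p becomes -5:
  event 5: p = 0
  event 6: p 0 -> -5  <-- first match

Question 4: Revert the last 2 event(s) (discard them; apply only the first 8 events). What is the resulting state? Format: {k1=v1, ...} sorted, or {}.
Keep first 8 events (discard last 2):
  after event 1 (t=6: DEC q by 8): {q=-8}
  after event 2 (t=13: SET q = 19): {q=19}
  after event 3 (t=18: SET r = -2): {q=19, r=-2}
  after event 4 (t=27: SET q = 43): {q=43, r=-2}
  after event 5 (t=31: SET p = 0): {p=0, q=43, r=-2}
  after event 6 (t=40: SET p = -5): {p=-5, q=43, r=-2}
  after event 7 (t=49: SET q = 25): {p=-5, q=25, r=-2}
  after event 8 (t=52: INC r by 14): {p=-5, q=25, r=12}

Answer: {p=-5, q=25, r=12}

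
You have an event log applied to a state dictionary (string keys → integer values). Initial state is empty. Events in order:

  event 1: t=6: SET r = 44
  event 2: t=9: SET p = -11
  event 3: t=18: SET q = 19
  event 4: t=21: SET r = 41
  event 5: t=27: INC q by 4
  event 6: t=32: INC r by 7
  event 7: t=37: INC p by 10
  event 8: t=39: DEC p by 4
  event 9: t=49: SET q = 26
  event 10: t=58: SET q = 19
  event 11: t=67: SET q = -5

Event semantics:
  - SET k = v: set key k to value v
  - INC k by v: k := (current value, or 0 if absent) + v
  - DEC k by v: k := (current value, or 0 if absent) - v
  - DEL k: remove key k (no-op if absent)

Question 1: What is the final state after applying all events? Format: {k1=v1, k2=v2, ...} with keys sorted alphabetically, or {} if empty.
  after event 1 (t=6: SET r = 44): {r=44}
  after event 2 (t=9: SET p = -11): {p=-11, r=44}
  after event 3 (t=18: SET q = 19): {p=-11, q=19, r=44}
  after event 4 (t=21: SET r = 41): {p=-11, q=19, r=41}
  after event 5 (t=27: INC q by 4): {p=-11, q=23, r=41}
  after event 6 (t=32: INC r by 7): {p=-11, q=23, r=48}
  after event 7 (t=37: INC p by 10): {p=-1, q=23, r=48}
  after event 8 (t=39: DEC p by 4): {p=-5, q=23, r=48}
  after event 9 (t=49: SET q = 26): {p=-5, q=26, r=48}
  after event 10 (t=58: SET q = 19): {p=-5, q=19, r=48}
  after event 11 (t=67: SET q = -5): {p=-5, q=-5, r=48}

Answer: {p=-5, q=-5, r=48}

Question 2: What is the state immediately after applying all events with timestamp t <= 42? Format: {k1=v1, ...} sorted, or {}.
Answer: {p=-5, q=23, r=48}

Derivation:
Apply events with t <= 42 (8 events):
  after event 1 (t=6: SET r = 44): {r=44}
  after event 2 (t=9: SET p = -11): {p=-11, r=44}
  after event 3 (t=18: SET q = 19): {p=-11, q=19, r=44}
  after event 4 (t=21: SET r = 41): {p=-11, q=19, r=41}
  after event 5 (t=27: INC q by 4): {p=-11, q=23, r=41}
  after event 6 (t=32: INC r by 7): {p=-11, q=23, r=48}
  after event 7 (t=37: INC p by 10): {p=-1, q=23, r=48}
  after event 8 (t=39: DEC p by 4): {p=-5, q=23, r=48}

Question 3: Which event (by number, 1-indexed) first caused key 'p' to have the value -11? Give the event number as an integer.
Looking for first event where p becomes -11:
  event 2: p (absent) -> -11  <-- first match

Answer: 2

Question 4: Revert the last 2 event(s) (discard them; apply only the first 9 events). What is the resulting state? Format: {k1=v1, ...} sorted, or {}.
Answer: {p=-5, q=26, r=48}

Derivation:
Keep first 9 events (discard last 2):
  after event 1 (t=6: SET r = 44): {r=44}
  after event 2 (t=9: SET p = -11): {p=-11, r=44}
  after event 3 (t=18: SET q = 19): {p=-11, q=19, r=44}
  after event 4 (t=21: SET r = 41): {p=-11, q=19, r=41}
  after event 5 (t=27: INC q by 4): {p=-11, q=23, r=41}
  after event 6 (t=32: INC r by 7): {p=-11, q=23, r=48}
  after event 7 (t=37: INC p by 10): {p=-1, q=23, r=48}
  after event 8 (t=39: DEC p by 4): {p=-5, q=23, r=48}
  after event 9 (t=49: SET q = 26): {p=-5, q=26, r=48}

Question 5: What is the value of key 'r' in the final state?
Answer: 48

Derivation:
Track key 'r' through all 11 events:
  event 1 (t=6: SET r = 44): r (absent) -> 44
  event 2 (t=9: SET p = -11): r unchanged
  event 3 (t=18: SET q = 19): r unchanged
  event 4 (t=21: SET r = 41): r 44 -> 41
  event 5 (t=27: INC q by 4): r unchanged
  event 6 (t=32: INC r by 7): r 41 -> 48
  event 7 (t=37: INC p by 10): r unchanged
  event 8 (t=39: DEC p by 4): r unchanged
  event 9 (t=49: SET q = 26): r unchanged
  event 10 (t=58: SET q = 19): r unchanged
  event 11 (t=67: SET q = -5): r unchanged
Final: r = 48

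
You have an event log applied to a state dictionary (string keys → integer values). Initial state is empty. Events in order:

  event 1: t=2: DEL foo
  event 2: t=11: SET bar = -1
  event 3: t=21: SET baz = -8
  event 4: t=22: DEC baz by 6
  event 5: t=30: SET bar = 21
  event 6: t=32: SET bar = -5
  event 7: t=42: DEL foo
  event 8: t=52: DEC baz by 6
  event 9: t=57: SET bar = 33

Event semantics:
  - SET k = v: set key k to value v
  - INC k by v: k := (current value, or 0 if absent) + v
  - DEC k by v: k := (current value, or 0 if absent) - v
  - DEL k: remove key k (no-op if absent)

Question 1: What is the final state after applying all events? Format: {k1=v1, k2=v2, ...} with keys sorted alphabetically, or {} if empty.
Answer: {bar=33, baz=-20}

Derivation:
  after event 1 (t=2: DEL foo): {}
  after event 2 (t=11: SET bar = -1): {bar=-1}
  after event 3 (t=21: SET baz = -8): {bar=-1, baz=-8}
  after event 4 (t=22: DEC baz by 6): {bar=-1, baz=-14}
  after event 5 (t=30: SET bar = 21): {bar=21, baz=-14}
  after event 6 (t=32: SET bar = -5): {bar=-5, baz=-14}
  after event 7 (t=42: DEL foo): {bar=-5, baz=-14}
  after event 8 (t=52: DEC baz by 6): {bar=-5, baz=-20}
  after event 9 (t=57: SET bar = 33): {bar=33, baz=-20}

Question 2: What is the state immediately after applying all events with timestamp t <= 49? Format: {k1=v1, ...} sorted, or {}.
Answer: {bar=-5, baz=-14}

Derivation:
Apply events with t <= 49 (7 events):
  after event 1 (t=2: DEL foo): {}
  after event 2 (t=11: SET bar = -1): {bar=-1}
  after event 3 (t=21: SET baz = -8): {bar=-1, baz=-8}
  after event 4 (t=22: DEC baz by 6): {bar=-1, baz=-14}
  after event 5 (t=30: SET bar = 21): {bar=21, baz=-14}
  after event 6 (t=32: SET bar = -5): {bar=-5, baz=-14}
  after event 7 (t=42: DEL foo): {bar=-5, baz=-14}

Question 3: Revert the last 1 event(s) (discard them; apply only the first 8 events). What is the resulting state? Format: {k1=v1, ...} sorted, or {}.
Keep first 8 events (discard last 1):
  after event 1 (t=2: DEL foo): {}
  after event 2 (t=11: SET bar = -1): {bar=-1}
  after event 3 (t=21: SET baz = -8): {bar=-1, baz=-8}
  after event 4 (t=22: DEC baz by 6): {bar=-1, baz=-14}
  after event 5 (t=30: SET bar = 21): {bar=21, baz=-14}
  after event 6 (t=32: SET bar = -5): {bar=-5, baz=-14}
  after event 7 (t=42: DEL foo): {bar=-5, baz=-14}
  after event 8 (t=52: DEC baz by 6): {bar=-5, baz=-20}

Answer: {bar=-5, baz=-20}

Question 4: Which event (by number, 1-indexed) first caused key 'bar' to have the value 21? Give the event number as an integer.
Answer: 5

Derivation:
Looking for first event where bar becomes 21:
  event 2: bar = -1
  event 3: bar = -1
  event 4: bar = -1
  event 5: bar -1 -> 21  <-- first match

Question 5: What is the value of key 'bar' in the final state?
Track key 'bar' through all 9 events:
  event 1 (t=2: DEL foo): bar unchanged
  event 2 (t=11: SET bar = -1): bar (absent) -> -1
  event 3 (t=21: SET baz = -8): bar unchanged
  event 4 (t=22: DEC baz by 6): bar unchanged
  event 5 (t=30: SET bar = 21): bar -1 -> 21
  event 6 (t=32: SET bar = -5): bar 21 -> -5
  event 7 (t=42: DEL foo): bar unchanged
  event 8 (t=52: DEC baz by 6): bar unchanged
  event 9 (t=57: SET bar = 33): bar -5 -> 33
Final: bar = 33

Answer: 33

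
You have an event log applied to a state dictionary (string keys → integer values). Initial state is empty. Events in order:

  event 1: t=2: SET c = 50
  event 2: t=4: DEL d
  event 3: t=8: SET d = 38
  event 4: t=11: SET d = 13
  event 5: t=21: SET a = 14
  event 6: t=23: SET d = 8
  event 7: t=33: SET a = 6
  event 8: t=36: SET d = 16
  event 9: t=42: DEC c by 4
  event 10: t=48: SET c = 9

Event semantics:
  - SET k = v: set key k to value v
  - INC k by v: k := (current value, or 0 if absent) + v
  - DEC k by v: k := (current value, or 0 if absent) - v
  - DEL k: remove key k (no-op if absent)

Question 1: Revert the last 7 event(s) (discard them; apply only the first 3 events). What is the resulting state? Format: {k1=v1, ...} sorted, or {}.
Answer: {c=50, d=38}

Derivation:
Keep first 3 events (discard last 7):
  after event 1 (t=2: SET c = 50): {c=50}
  after event 2 (t=4: DEL d): {c=50}
  after event 3 (t=8: SET d = 38): {c=50, d=38}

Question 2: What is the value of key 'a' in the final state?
Answer: 6

Derivation:
Track key 'a' through all 10 events:
  event 1 (t=2: SET c = 50): a unchanged
  event 2 (t=4: DEL d): a unchanged
  event 3 (t=8: SET d = 38): a unchanged
  event 4 (t=11: SET d = 13): a unchanged
  event 5 (t=21: SET a = 14): a (absent) -> 14
  event 6 (t=23: SET d = 8): a unchanged
  event 7 (t=33: SET a = 6): a 14 -> 6
  event 8 (t=36: SET d = 16): a unchanged
  event 9 (t=42: DEC c by 4): a unchanged
  event 10 (t=48: SET c = 9): a unchanged
Final: a = 6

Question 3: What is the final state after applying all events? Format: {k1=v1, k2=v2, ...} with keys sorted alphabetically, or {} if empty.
  after event 1 (t=2: SET c = 50): {c=50}
  after event 2 (t=4: DEL d): {c=50}
  after event 3 (t=8: SET d = 38): {c=50, d=38}
  after event 4 (t=11: SET d = 13): {c=50, d=13}
  after event 5 (t=21: SET a = 14): {a=14, c=50, d=13}
  after event 6 (t=23: SET d = 8): {a=14, c=50, d=8}
  after event 7 (t=33: SET a = 6): {a=6, c=50, d=8}
  after event 8 (t=36: SET d = 16): {a=6, c=50, d=16}
  after event 9 (t=42: DEC c by 4): {a=6, c=46, d=16}
  after event 10 (t=48: SET c = 9): {a=6, c=9, d=16}

Answer: {a=6, c=9, d=16}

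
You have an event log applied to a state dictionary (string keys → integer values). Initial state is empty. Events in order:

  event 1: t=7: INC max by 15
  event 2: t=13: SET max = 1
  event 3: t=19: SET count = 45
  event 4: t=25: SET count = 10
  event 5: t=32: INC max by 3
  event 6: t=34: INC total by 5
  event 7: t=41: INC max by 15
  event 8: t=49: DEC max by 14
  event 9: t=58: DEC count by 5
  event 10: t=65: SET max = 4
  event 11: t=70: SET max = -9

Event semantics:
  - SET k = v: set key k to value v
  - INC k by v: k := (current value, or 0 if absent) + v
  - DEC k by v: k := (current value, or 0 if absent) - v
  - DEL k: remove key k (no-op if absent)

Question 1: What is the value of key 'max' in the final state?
Track key 'max' through all 11 events:
  event 1 (t=7: INC max by 15): max (absent) -> 15
  event 2 (t=13: SET max = 1): max 15 -> 1
  event 3 (t=19: SET count = 45): max unchanged
  event 4 (t=25: SET count = 10): max unchanged
  event 5 (t=32: INC max by 3): max 1 -> 4
  event 6 (t=34: INC total by 5): max unchanged
  event 7 (t=41: INC max by 15): max 4 -> 19
  event 8 (t=49: DEC max by 14): max 19 -> 5
  event 9 (t=58: DEC count by 5): max unchanged
  event 10 (t=65: SET max = 4): max 5 -> 4
  event 11 (t=70: SET max = -9): max 4 -> -9
Final: max = -9

Answer: -9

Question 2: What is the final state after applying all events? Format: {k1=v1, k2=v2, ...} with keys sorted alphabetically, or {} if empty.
Answer: {count=5, max=-9, total=5}

Derivation:
  after event 1 (t=7: INC max by 15): {max=15}
  after event 2 (t=13: SET max = 1): {max=1}
  after event 3 (t=19: SET count = 45): {count=45, max=1}
  after event 4 (t=25: SET count = 10): {count=10, max=1}
  after event 5 (t=32: INC max by 3): {count=10, max=4}
  after event 6 (t=34: INC total by 5): {count=10, max=4, total=5}
  after event 7 (t=41: INC max by 15): {count=10, max=19, total=5}
  after event 8 (t=49: DEC max by 14): {count=10, max=5, total=5}
  after event 9 (t=58: DEC count by 5): {count=5, max=5, total=5}
  after event 10 (t=65: SET max = 4): {count=5, max=4, total=5}
  after event 11 (t=70: SET max = -9): {count=5, max=-9, total=5}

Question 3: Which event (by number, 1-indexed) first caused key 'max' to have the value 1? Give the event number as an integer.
Looking for first event where max becomes 1:
  event 1: max = 15
  event 2: max 15 -> 1  <-- first match

Answer: 2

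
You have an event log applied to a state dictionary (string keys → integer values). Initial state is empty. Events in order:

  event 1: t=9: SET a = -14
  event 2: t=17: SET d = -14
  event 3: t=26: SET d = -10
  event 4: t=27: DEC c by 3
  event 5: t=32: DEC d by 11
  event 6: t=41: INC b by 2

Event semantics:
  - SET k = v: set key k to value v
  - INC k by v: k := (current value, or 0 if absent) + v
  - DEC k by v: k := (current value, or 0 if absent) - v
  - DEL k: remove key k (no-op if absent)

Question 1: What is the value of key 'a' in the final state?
Answer: -14

Derivation:
Track key 'a' through all 6 events:
  event 1 (t=9: SET a = -14): a (absent) -> -14
  event 2 (t=17: SET d = -14): a unchanged
  event 3 (t=26: SET d = -10): a unchanged
  event 4 (t=27: DEC c by 3): a unchanged
  event 5 (t=32: DEC d by 11): a unchanged
  event 6 (t=41: INC b by 2): a unchanged
Final: a = -14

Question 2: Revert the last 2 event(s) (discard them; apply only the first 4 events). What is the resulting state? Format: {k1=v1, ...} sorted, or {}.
Answer: {a=-14, c=-3, d=-10}

Derivation:
Keep first 4 events (discard last 2):
  after event 1 (t=9: SET a = -14): {a=-14}
  after event 2 (t=17: SET d = -14): {a=-14, d=-14}
  after event 3 (t=26: SET d = -10): {a=-14, d=-10}
  after event 4 (t=27: DEC c by 3): {a=-14, c=-3, d=-10}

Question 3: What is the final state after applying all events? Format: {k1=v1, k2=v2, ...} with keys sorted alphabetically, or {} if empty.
Answer: {a=-14, b=2, c=-3, d=-21}

Derivation:
  after event 1 (t=9: SET a = -14): {a=-14}
  after event 2 (t=17: SET d = -14): {a=-14, d=-14}
  after event 3 (t=26: SET d = -10): {a=-14, d=-10}
  after event 4 (t=27: DEC c by 3): {a=-14, c=-3, d=-10}
  after event 5 (t=32: DEC d by 11): {a=-14, c=-3, d=-21}
  after event 6 (t=41: INC b by 2): {a=-14, b=2, c=-3, d=-21}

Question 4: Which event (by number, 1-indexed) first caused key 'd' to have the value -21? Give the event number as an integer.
Looking for first event where d becomes -21:
  event 2: d = -14
  event 3: d = -10
  event 4: d = -10
  event 5: d -10 -> -21  <-- first match

Answer: 5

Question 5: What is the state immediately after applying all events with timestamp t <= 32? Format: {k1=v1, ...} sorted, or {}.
Answer: {a=-14, c=-3, d=-21}

Derivation:
Apply events with t <= 32 (5 events):
  after event 1 (t=9: SET a = -14): {a=-14}
  after event 2 (t=17: SET d = -14): {a=-14, d=-14}
  after event 3 (t=26: SET d = -10): {a=-14, d=-10}
  after event 4 (t=27: DEC c by 3): {a=-14, c=-3, d=-10}
  after event 5 (t=32: DEC d by 11): {a=-14, c=-3, d=-21}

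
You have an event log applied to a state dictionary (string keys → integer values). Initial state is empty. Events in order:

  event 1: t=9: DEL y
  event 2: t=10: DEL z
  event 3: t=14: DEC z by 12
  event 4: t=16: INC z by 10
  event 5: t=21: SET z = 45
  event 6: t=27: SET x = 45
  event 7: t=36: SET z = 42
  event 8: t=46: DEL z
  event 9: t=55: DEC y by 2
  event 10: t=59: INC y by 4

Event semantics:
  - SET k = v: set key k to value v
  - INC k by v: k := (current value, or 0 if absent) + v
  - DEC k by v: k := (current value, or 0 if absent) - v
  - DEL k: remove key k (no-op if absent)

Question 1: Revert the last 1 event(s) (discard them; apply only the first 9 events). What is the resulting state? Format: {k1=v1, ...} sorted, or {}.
Answer: {x=45, y=-2}

Derivation:
Keep first 9 events (discard last 1):
  after event 1 (t=9: DEL y): {}
  after event 2 (t=10: DEL z): {}
  after event 3 (t=14: DEC z by 12): {z=-12}
  after event 4 (t=16: INC z by 10): {z=-2}
  after event 5 (t=21: SET z = 45): {z=45}
  after event 6 (t=27: SET x = 45): {x=45, z=45}
  after event 7 (t=36: SET z = 42): {x=45, z=42}
  after event 8 (t=46: DEL z): {x=45}
  after event 9 (t=55: DEC y by 2): {x=45, y=-2}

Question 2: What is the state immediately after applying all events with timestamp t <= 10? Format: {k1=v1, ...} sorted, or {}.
Answer: {}

Derivation:
Apply events with t <= 10 (2 events):
  after event 1 (t=9: DEL y): {}
  after event 2 (t=10: DEL z): {}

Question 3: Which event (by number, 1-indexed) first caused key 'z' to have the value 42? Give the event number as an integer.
Looking for first event where z becomes 42:
  event 3: z = -12
  event 4: z = -2
  event 5: z = 45
  event 6: z = 45
  event 7: z 45 -> 42  <-- first match

Answer: 7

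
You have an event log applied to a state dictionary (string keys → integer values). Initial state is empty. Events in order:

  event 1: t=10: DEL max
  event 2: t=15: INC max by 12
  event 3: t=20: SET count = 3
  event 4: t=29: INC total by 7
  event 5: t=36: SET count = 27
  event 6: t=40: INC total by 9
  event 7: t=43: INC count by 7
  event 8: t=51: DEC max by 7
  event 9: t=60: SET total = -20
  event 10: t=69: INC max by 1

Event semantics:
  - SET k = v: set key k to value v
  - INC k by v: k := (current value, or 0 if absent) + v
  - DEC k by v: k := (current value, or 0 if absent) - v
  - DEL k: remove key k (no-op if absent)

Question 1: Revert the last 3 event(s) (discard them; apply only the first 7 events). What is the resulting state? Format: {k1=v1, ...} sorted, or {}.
Answer: {count=34, max=12, total=16}

Derivation:
Keep first 7 events (discard last 3):
  after event 1 (t=10: DEL max): {}
  after event 2 (t=15: INC max by 12): {max=12}
  after event 3 (t=20: SET count = 3): {count=3, max=12}
  after event 4 (t=29: INC total by 7): {count=3, max=12, total=7}
  after event 5 (t=36: SET count = 27): {count=27, max=12, total=7}
  after event 6 (t=40: INC total by 9): {count=27, max=12, total=16}
  after event 7 (t=43: INC count by 7): {count=34, max=12, total=16}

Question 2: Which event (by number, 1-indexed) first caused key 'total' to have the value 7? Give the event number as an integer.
Answer: 4

Derivation:
Looking for first event where total becomes 7:
  event 4: total (absent) -> 7  <-- first match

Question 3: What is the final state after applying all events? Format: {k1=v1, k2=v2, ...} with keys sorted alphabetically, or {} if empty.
Answer: {count=34, max=6, total=-20}

Derivation:
  after event 1 (t=10: DEL max): {}
  after event 2 (t=15: INC max by 12): {max=12}
  after event 3 (t=20: SET count = 3): {count=3, max=12}
  after event 4 (t=29: INC total by 7): {count=3, max=12, total=7}
  after event 5 (t=36: SET count = 27): {count=27, max=12, total=7}
  after event 6 (t=40: INC total by 9): {count=27, max=12, total=16}
  after event 7 (t=43: INC count by 7): {count=34, max=12, total=16}
  after event 8 (t=51: DEC max by 7): {count=34, max=5, total=16}
  after event 9 (t=60: SET total = -20): {count=34, max=5, total=-20}
  after event 10 (t=69: INC max by 1): {count=34, max=6, total=-20}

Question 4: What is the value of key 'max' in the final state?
Answer: 6

Derivation:
Track key 'max' through all 10 events:
  event 1 (t=10: DEL max): max (absent) -> (absent)
  event 2 (t=15: INC max by 12): max (absent) -> 12
  event 3 (t=20: SET count = 3): max unchanged
  event 4 (t=29: INC total by 7): max unchanged
  event 5 (t=36: SET count = 27): max unchanged
  event 6 (t=40: INC total by 9): max unchanged
  event 7 (t=43: INC count by 7): max unchanged
  event 8 (t=51: DEC max by 7): max 12 -> 5
  event 9 (t=60: SET total = -20): max unchanged
  event 10 (t=69: INC max by 1): max 5 -> 6
Final: max = 6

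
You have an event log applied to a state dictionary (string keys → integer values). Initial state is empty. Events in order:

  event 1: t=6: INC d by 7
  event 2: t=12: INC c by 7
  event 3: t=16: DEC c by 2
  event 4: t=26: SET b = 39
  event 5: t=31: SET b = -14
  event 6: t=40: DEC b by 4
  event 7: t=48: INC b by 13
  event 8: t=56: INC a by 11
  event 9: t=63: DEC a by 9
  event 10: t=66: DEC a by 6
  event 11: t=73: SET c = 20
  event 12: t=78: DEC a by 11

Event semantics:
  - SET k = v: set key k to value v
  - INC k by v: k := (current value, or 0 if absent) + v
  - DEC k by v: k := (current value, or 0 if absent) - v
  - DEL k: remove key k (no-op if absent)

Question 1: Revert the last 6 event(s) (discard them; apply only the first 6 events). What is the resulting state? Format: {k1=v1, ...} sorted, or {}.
Keep first 6 events (discard last 6):
  after event 1 (t=6: INC d by 7): {d=7}
  after event 2 (t=12: INC c by 7): {c=7, d=7}
  after event 3 (t=16: DEC c by 2): {c=5, d=7}
  after event 4 (t=26: SET b = 39): {b=39, c=5, d=7}
  after event 5 (t=31: SET b = -14): {b=-14, c=5, d=7}
  after event 6 (t=40: DEC b by 4): {b=-18, c=5, d=7}

Answer: {b=-18, c=5, d=7}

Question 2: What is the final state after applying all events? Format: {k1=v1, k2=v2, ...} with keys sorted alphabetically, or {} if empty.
Answer: {a=-15, b=-5, c=20, d=7}

Derivation:
  after event 1 (t=6: INC d by 7): {d=7}
  after event 2 (t=12: INC c by 7): {c=7, d=7}
  after event 3 (t=16: DEC c by 2): {c=5, d=7}
  after event 4 (t=26: SET b = 39): {b=39, c=5, d=7}
  after event 5 (t=31: SET b = -14): {b=-14, c=5, d=7}
  after event 6 (t=40: DEC b by 4): {b=-18, c=5, d=7}
  after event 7 (t=48: INC b by 13): {b=-5, c=5, d=7}
  after event 8 (t=56: INC a by 11): {a=11, b=-5, c=5, d=7}
  after event 9 (t=63: DEC a by 9): {a=2, b=-5, c=5, d=7}
  after event 10 (t=66: DEC a by 6): {a=-4, b=-5, c=5, d=7}
  after event 11 (t=73: SET c = 20): {a=-4, b=-5, c=20, d=7}
  after event 12 (t=78: DEC a by 11): {a=-15, b=-5, c=20, d=7}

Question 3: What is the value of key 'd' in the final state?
Answer: 7

Derivation:
Track key 'd' through all 12 events:
  event 1 (t=6: INC d by 7): d (absent) -> 7
  event 2 (t=12: INC c by 7): d unchanged
  event 3 (t=16: DEC c by 2): d unchanged
  event 4 (t=26: SET b = 39): d unchanged
  event 5 (t=31: SET b = -14): d unchanged
  event 6 (t=40: DEC b by 4): d unchanged
  event 7 (t=48: INC b by 13): d unchanged
  event 8 (t=56: INC a by 11): d unchanged
  event 9 (t=63: DEC a by 9): d unchanged
  event 10 (t=66: DEC a by 6): d unchanged
  event 11 (t=73: SET c = 20): d unchanged
  event 12 (t=78: DEC a by 11): d unchanged
Final: d = 7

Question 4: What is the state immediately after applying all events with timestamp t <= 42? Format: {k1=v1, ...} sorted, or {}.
Apply events with t <= 42 (6 events):
  after event 1 (t=6: INC d by 7): {d=7}
  after event 2 (t=12: INC c by 7): {c=7, d=7}
  after event 3 (t=16: DEC c by 2): {c=5, d=7}
  after event 4 (t=26: SET b = 39): {b=39, c=5, d=7}
  after event 5 (t=31: SET b = -14): {b=-14, c=5, d=7}
  after event 6 (t=40: DEC b by 4): {b=-18, c=5, d=7}

Answer: {b=-18, c=5, d=7}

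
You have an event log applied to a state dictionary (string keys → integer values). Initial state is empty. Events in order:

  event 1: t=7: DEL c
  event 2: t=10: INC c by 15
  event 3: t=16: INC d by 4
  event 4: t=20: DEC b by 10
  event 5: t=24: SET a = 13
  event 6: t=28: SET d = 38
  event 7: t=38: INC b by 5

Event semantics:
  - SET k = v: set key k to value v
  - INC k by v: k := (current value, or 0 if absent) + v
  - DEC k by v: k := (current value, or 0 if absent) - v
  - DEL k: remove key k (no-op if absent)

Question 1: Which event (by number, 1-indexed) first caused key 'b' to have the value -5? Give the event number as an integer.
Looking for first event where b becomes -5:
  event 4: b = -10
  event 5: b = -10
  event 6: b = -10
  event 7: b -10 -> -5  <-- first match

Answer: 7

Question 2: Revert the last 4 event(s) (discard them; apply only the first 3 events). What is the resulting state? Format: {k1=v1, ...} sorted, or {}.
Answer: {c=15, d=4}

Derivation:
Keep first 3 events (discard last 4):
  after event 1 (t=7: DEL c): {}
  after event 2 (t=10: INC c by 15): {c=15}
  after event 3 (t=16: INC d by 4): {c=15, d=4}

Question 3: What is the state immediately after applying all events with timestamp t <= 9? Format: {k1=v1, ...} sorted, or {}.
Answer: {}

Derivation:
Apply events with t <= 9 (1 events):
  after event 1 (t=7: DEL c): {}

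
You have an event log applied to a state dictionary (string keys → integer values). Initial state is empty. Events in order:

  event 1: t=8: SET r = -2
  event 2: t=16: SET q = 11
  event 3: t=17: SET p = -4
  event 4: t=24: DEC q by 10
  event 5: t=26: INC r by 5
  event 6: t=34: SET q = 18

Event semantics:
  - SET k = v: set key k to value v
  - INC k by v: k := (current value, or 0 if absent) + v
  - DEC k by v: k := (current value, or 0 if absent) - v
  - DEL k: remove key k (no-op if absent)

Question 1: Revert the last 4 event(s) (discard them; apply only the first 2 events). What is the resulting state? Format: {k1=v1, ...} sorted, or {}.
Answer: {q=11, r=-2}

Derivation:
Keep first 2 events (discard last 4):
  after event 1 (t=8: SET r = -2): {r=-2}
  after event 2 (t=16: SET q = 11): {q=11, r=-2}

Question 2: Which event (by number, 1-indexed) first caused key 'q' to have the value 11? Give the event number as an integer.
Looking for first event where q becomes 11:
  event 2: q (absent) -> 11  <-- first match

Answer: 2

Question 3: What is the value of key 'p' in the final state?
Track key 'p' through all 6 events:
  event 1 (t=8: SET r = -2): p unchanged
  event 2 (t=16: SET q = 11): p unchanged
  event 3 (t=17: SET p = -4): p (absent) -> -4
  event 4 (t=24: DEC q by 10): p unchanged
  event 5 (t=26: INC r by 5): p unchanged
  event 6 (t=34: SET q = 18): p unchanged
Final: p = -4

Answer: -4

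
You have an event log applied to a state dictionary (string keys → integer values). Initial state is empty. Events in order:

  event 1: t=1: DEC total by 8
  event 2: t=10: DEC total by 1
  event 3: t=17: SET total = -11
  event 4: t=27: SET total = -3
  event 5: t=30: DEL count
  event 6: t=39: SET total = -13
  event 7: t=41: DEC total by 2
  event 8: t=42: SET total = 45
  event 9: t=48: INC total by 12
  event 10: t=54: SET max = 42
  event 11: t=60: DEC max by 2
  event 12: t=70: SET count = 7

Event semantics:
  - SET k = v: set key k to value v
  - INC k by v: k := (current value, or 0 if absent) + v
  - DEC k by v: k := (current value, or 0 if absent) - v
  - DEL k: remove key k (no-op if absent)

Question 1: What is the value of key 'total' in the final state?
Track key 'total' through all 12 events:
  event 1 (t=1: DEC total by 8): total (absent) -> -8
  event 2 (t=10: DEC total by 1): total -8 -> -9
  event 3 (t=17: SET total = -11): total -9 -> -11
  event 4 (t=27: SET total = -3): total -11 -> -3
  event 5 (t=30: DEL count): total unchanged
  event 6 (t=39: SET total = -13): total -3 -> -13
  event 7 (t=41: DEC total by 2): total -13 -> -15
  event 8 (t=42: SET total = 45): total -15 -> 45
  event 9 (t=48: INC total by 12): total 45 -> 57
  event 10 (t=54: SET max = 42): total unchanged
  event 11 (t=60: DEC max by 2): total unchanged
  event 12 (t=70: SET count = 7): total unchanged
Final: total = 57

Answer: 57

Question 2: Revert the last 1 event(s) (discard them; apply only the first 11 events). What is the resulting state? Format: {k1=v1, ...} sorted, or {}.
Answer: {max=40, total=57}

Derivation:
Keep first 11 events (discard last 1):
  after event 1 (t=1: DEC total by 8): {total=-8}
  after event 2 (t=10: DEC total by 1): {total=-9}
  after event 3 (t=17: SET total = -11): {total=-11}
  after event 4 (t=27: SET total = -3): {total=-3}
  after event 5 (t=30: DEL count): {total=-3}
  after event 6 (t=39: SET total = -13): {total=-13}
  after event 7 (t=41: DEC total by 2): {total=-15}
  after event 8 (t=42: SET total = 45): {total=45}
  after event 9 (t=48: INC total by 12): {total=57}
  after event 10 (t=54: SET max = 42): {max=42, total=57}
  after event 11 (t=60: DEC max by 2): {max=40, total=57}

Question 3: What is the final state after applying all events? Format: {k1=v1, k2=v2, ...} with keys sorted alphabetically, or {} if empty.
Answer: {count=7, max=40, total=57}

Derivation:
  after event 1 (t=1: DEC total by 8): {total=-8}
  after event 2 (t=10: DEC total by 1): {total=-9}
  after event 3 (t=17: SET total = -11): {total=-11}
  after event 4 (t=27: SET total = -3): {total=-3}
  after event 5 (t=30: DEL count): {total=-3}
  after event 6 (t=39: SET total = -13): {total=-13}
  after event 7 (t=41: DEC total by 2): {total=-15}
  after event 8 (t=42: SET total = 45): {total=45}
  after event 9 (t=48: INC total by 12): {total=57}
  after event 10 (t=54: SET max = 42): {max=42, total=57}
  after event 11 (t=60: DEC max by 2): {max=40, total=57}
  after event 12 (t=70: SET count = 7): {count=7, max=40, total=57}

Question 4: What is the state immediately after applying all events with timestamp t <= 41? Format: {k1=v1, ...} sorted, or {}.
Apply events with t <= 41 (7 events):
  after event 1 (t=1: DEC total by 8): {total=-8}
  after event 2 (t=10: DEC total by 1): {total=-9}
  after event 3 (t=17: SET total = -11): {total=-11}
  after event 4 (t=27: SET total = -3): {total=-3}
  after event 5 (t=30: DEL count): {total=-3}
  after event 6 (t=39: SET total = -13): {total=-13}
  after event 7 (t=41: DEC total by 2): {total=-15}

Answer: {total=-15}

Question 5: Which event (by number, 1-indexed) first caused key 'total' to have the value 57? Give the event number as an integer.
Answer: 9

Derivation:
Looking for first event where total becomes 57:
  event 1: total = -8
  event 2: total = -9
  event 3: total = -11
  event 4: total = -3
  event 5: total = -3
  event 6: total = -13
  event 7: total = -15
  event 8: total = 45
  event 9: total 45 -> 57  <-- first match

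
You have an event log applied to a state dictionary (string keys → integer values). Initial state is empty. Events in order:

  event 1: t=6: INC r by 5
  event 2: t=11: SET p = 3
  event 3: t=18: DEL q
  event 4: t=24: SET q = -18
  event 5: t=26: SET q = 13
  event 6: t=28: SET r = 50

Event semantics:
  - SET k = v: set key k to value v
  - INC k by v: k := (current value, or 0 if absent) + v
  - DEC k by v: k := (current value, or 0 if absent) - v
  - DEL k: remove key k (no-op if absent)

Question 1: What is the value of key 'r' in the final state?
Answer: 50

Derivation:
Track key 'r' through all 6 events:
  event 1 (t=6: INC r by 5): r (absent) -> 5
  event 2 (t=11: SET p = 3): r unchanged
  event 3 (t=18: DEL q): r unchanged
  event 4 (t=24: SET q = -18): r unchanged
  event 5 (t=26: SET q = 13): r unchanged
  event 6 (t=28: SET r = 50): r 5 -> 50
Final: r = 50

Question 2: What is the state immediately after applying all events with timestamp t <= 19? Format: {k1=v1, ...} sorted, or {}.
Apply events with t <= 19 (3 events):
  after event 1 (t=6: INC r by 5): {r=5}
  after event 2 (t=11: SET p = 3): {p=3, r=5}
  after event 3 (t=18: DEL q): {p=3, r=5}

Answer: {p=3, r=5}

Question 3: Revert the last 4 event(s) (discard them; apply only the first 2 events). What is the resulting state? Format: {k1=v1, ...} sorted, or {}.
Keep first 2 events (discard last 4):
  after event 1 (t=6: INC r by 5): {r=5}
  after event 2 (t=11: SET p = 3): {p=3, r=5}

Answer: {p=3, r=5}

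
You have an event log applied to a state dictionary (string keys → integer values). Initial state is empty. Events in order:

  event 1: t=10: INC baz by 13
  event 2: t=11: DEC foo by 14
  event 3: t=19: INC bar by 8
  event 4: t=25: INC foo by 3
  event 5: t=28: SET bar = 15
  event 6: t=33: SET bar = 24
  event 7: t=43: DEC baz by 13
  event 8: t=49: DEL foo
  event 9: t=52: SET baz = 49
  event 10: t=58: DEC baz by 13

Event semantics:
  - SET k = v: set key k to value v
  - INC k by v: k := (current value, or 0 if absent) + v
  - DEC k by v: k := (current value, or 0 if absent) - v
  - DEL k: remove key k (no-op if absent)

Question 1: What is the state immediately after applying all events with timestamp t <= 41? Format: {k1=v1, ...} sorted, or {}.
Answer: {bar=24, baz=13, foo=-11}

Derivation:
Apply events with t <= 41 (6 events):
  after event 1 (t=10: INC baz by 13): {baz=13}
  after event 2 (t=11: DEC foo by 14): {baz=13, foo=-14}
  after event 3 (t=19: INC bar by 8): {bar=8, baz=13, foo=-14}
  after event 4 (t=25: INC foo by 3): {bar=8, baz=13, foo=-11}
  after event 5 (t=28: SET bar = 15): {bar=15, baz=13, foo=-11}
  after event 6 (t=33: SET bar = 24): {bar=24, baz=13, foo=-11}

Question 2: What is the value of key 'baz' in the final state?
Answer: 36

Derivation:
Track key 'baz' through all 10 events:
  event 1 (t=10: INC baz by 13): baz (absent) -> 13
  event 2 (t=11: DEC foo by 14): baz unchanged
  event 3 (t=19: INC bar by 8): baz unchanged
  event 4 (t=25: INC foo by 3): baz unchanged
  event 5 (t=28: SET bar = 15): baz unchanged
  event 6 (t=33: SET bar = 24): baz unchanged
  event 7 (t=43: DEC baz by 13): baz 13 -> 0
  event 8 (t=49: DEL foo): baz unchanged
  event 9 (t=52: SET baz = 49): baz 0 -> 49
  event 10 (t=58: DEC baz by 13): baz 49 -> 36
Final: baz = 36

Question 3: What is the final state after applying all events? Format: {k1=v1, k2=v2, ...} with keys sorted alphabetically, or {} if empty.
  after event 1 (t=10: INC baz by 13): {baz=13}
  after event 2 (t=11: DEC foo by 14): {baz=13, foo=-14}
  after event 3 (t=19: INC bar by 8): {bar=8, baz=13, foo=-14}
  after event 4 (t=25: INC foo by 3): {bar=8, baz=13, foo=-11}
  after event 5 (t=28: SET bar = 15): {bar=15, baz=13, foo=-11}
  after event 6 (t=33: SET bar = 24): {bar=24, baz=13, foo=-11}
  after event 7 (t=43: DEC baz by 13): {bar=24, baz=0, foo=-11}
  after event 8 (t=49: DEL foo): {bar=24, baz=0}
  after event 9 (t=52: SET baz = 49): {bar=24, baz=49}
  after event 10 (t=58: DEC baz by 13): {bar=24, baz=36}

Answer: {bar=24, baz=36}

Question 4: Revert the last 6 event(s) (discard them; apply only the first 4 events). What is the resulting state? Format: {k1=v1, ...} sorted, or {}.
Keep first 4 events (discard last 6):
  after event 1 (t=10: INC baz by 13): {baz=13}
  after event 2 (t=11: DEC foo by 14): {baz=13, foo=-14}
  after event 3 (t=19: INC bar by 8): {bar=8, baz=13, foo=-14}
  after event 4 (t=25: INC foo by 3): {bar=8, baz=13, foo=-11}

Answer: {bar=8, baz=13, foo=-11}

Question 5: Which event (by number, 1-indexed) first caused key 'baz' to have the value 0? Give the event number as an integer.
Answer: 7

Derivation:
Looking for first event where baz becomes 0:
  event 1: baz = 13
  event 2: baz = 13
  event 3: baz = 13
  event 4: baz = 13
  event 5: baz = 13
  event 6: baz = 13
  event 7: baz 13 -> 0  <-- first match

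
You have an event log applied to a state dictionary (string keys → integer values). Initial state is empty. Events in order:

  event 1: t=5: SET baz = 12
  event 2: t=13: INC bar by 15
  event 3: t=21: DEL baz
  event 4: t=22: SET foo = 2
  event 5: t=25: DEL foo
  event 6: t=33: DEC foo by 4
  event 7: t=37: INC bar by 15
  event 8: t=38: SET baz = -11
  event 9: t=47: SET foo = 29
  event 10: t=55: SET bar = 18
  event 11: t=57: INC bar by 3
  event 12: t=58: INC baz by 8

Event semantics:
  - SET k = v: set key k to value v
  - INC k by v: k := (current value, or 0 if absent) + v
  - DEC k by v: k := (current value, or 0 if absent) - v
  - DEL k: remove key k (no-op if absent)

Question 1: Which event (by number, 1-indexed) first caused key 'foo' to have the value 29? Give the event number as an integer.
Answer: 9

Derivation:
Looking for first event where foo becomes 29:
  event 4: foo = 2
  event 5: foo = (absent)
  event 6: foo = -4
  event 7: foo = -4
  event 8: foo = -4
  event 9: foo -4 -> 29  <-- first match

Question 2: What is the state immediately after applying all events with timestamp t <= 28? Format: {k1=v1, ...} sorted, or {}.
Answer: {bar=15}

Derivation:
Apply events with t <= 28 (5 events):
  after event 1 (t=5: SET baz = 12): {baz=12}
  after event 2 (t=13: INC bar by 15): {bar=15, baz=12}
  after event 3 (t=21: DEL baz): {bar=15}
  after event 4 (t=22: SET foo = 2): {bar=15, foo=2}
  after event 5 (t=25: DEL foo): {bar=15}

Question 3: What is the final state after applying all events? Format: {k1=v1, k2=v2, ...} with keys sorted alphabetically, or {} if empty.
Answer: {bar=21, baz=-3, foo=29}

Derivation:
  after event 1 (t=5: SET baz = 12): {baz=12}
  after event 2 (t=13: INC bar by 15): {bar=15, baz=12}
  after event 3 (t=21: DEL baz): {bar=15}
  after event 4 (t=22: SET foo = 2): {bar=15, foo=2}
  after event 5 (t=25: DEL foo): {bar=15}
  after event 6 (t=33: DEC foo by 4): {bar=15, foo=-4}
  after event 7 (t=37: INC bar by 15): {bar=30, foo=-4}
  after event 8 (t=38: SET baz = -11): {bar=30, baz=-11, foo=-4}
  after event 9 (t=47: SET foo = 29): {bar=30, baz=-11, foo=29}
  after event 10 (t=55: SET bar = 18): {bar=18, baz=-11, foo=29}
  after event 11 (t=57: INC bar by 3): {bar=21, baz=-11, foo=29}
  after event 12 (t=58: INC baz by 8): {bar=21, baz=-3, foo=29}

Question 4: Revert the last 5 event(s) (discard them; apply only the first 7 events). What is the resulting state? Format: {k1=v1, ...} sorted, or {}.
Answer: {bar=30, foo=-4}

Derivation:
Keep first 7 events (discard last 5):
  after event 1 (t=5: SET baz = 12): {baz=12}
  after event 2 (t=13: INC bar by 15): {bar=15, baz=12}
  after event 3 (t=21: DEL baz): {bar=15}
  after event 4 (t=22: SET foo = 2): {bar=15, foo=2}
  after event 5 (t=25: DEL foo): {bar=15}
  after event 6 (t=33: DEC foo by 4): {bar=15, foo=-4}
  after event 7 (t=37: INC bar by 15): {bar=30, foo=-4}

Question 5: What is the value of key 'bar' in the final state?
Track key 'bar' through all 12 events:
  event 1 (t=5: SET baz = 12): bar unchanged
  event 2 (t=13: INC bar by 15): bar (absent) -> 15
  event 3 (t=21: DEL baz): bar unchanged
  event 4 (t=22: SET foo = 2): bar unchanged
  event 5 (t=25: DEL foo): bar unchanged
  event 6 (t=33: DEC foo by 4): bar unchanged
  event 7 (t=37: INC bar by 15): bar 15 -> 30
  event 8 (t=38: SET baz = -11): bar unchanged
  event 9 (t=47: SET foo = 29): bar unchanged
  event 10 (t=55: SET bar = 18): bar 30 -> 18
  event 11 (t=57: INC bar by 3): bar 18 -> 21
  event 12 (t=58: INC baz by 8): bar unchanged
Final: bar = 21

Answer: 21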